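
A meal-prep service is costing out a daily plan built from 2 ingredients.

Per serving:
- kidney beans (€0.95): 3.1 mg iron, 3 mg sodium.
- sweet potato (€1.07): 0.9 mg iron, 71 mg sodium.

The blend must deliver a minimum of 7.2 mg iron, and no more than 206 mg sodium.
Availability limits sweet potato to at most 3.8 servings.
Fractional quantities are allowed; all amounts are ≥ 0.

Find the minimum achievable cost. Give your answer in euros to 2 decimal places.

€2.21

Set it up as a linear program. Let x1 = servings of kidney beans, x2 = servings of sweet potato.
Minimise 0.95x1 + 1.07x2 with:
  3.1x1 + 0.9x2 ≥ 7.2   (iron)
  3x1 + 71x2 ≤ 206   (sodium)
  x2 ≤ 3.8
  x1, x2 ≥ 0.
The optimal basis is {kidney beans}; sweet potato drops out. Binding constraint: iron.
Optimal quantities: kidney beans = 2.323 servings.
Cost = 0.95·2.323 = 2.2069.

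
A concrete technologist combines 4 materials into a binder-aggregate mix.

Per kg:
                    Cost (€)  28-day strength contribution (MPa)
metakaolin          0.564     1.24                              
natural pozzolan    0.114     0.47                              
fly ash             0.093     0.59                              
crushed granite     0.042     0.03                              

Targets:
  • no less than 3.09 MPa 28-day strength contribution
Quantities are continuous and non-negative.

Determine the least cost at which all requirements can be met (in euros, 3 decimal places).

Let x1 = kg of metakaolin, x2 = kg of natural pozzolan, x3 = kg of fly ash, x4 = kg of crushed granite.
Minimise 0.564x1 + 0.114x2 + 0.093x3 + 0.042x4 s.t.:
  1.24x1 + 0.47x2 + 0.59x3 + 0.03x4 ≥ 3.09   (28-day strength contribution)
  x1, x2, x3, x4 ≥ 0.
The cheapest feasible vertex uses only fly ash; metakaolin, natural pozzolan, crushed granite are not used. There the 28-day strength contribution constraint is tight.
So fly ash = 5.237 kg.
Cost = 0.093·5.237 = 0.48704.

€0.487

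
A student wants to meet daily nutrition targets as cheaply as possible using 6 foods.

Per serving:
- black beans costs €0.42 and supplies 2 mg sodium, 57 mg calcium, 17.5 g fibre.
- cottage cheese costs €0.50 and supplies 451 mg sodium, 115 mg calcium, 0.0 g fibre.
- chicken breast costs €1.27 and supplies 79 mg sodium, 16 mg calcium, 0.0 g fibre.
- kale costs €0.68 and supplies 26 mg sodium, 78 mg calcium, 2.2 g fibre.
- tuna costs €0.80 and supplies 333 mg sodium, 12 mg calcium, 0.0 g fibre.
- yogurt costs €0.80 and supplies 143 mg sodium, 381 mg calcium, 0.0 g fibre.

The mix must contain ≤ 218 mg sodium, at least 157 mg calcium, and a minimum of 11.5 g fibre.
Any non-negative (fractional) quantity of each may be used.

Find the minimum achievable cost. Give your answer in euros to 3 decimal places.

Treat it as an LP. Let x1 = servings of black beans, x2 = servings of cottage cheese, x3 = servings of chicken breast, x4 = servings of kale, x5 = servings of tuna, x6 = servings of yogurt.
Minimize 0.42x1 + 0.5x2 + 1.27x3 + 0.68x4 + 0.8x5 + 0.8x6 with:
  2x1 + 451x2 + 79x3 + 26x4 + 333x5 + 143x6 ≤ 218   (sodium)
  57x1 + 115x2 + 16x3 + 78x4 + 12x5 + 381x6 ≥ 157   (calcium)
  17.5x1 + 2.2x4 ≥ 11.5   (fibre)
  x1, x2, x3, x4, x5, x6 ≥ 0.
The minimum-cost mix takes nothing from cottage cheese, chicken breast, kale, tuna — only black beans, yogurt. Binding constraints: calcium and fibre.
That vertex is x1 = 0.6571, x6 = 0.3138.
Hence cost = 0.42·0.6571 + 0.8·0.3138 = €0.52702.

€0.527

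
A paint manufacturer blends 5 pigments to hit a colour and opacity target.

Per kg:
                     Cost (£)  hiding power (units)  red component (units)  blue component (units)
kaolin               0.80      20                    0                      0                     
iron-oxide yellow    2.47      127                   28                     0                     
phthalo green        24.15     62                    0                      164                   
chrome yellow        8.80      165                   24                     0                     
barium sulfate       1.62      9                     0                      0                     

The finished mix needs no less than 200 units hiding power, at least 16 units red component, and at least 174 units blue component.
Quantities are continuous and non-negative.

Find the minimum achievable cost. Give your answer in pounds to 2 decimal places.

Let x1 = kg of kaolin, x2 = kg of iron-oxide yellow, x3 = kg of phthalo green, x4 = kg of chrome yellow, x5 = kg of barium sulfate.
Minimise 0.8x1 + 2.47x2 + 24.15x3 + 8.8x4 + 1.62x5 with:
  20x1 + 127x2 + 62x3 + 165x4 + 9x5 ≥ 200   (hiding power)
  28x2 + 24x4 ≥ 16   (red component)
  164x3 ≥ 174   (blue component)
  x1, x2, x3, x4, x5 ≥ 0.
At the optimum only iron-oxide yellow, phthalo green are positive (kaolin, chrome yellow, barium sulfate = 0). The hiding power and blue component requirements are met with equality.
Optimal quantities: iron-oxide yellow = 1.057 kg, phthalo green = 1.061 kg.
Objective = 2.47·1.057 + 24.15·1.061 = 28.2339.

£28.23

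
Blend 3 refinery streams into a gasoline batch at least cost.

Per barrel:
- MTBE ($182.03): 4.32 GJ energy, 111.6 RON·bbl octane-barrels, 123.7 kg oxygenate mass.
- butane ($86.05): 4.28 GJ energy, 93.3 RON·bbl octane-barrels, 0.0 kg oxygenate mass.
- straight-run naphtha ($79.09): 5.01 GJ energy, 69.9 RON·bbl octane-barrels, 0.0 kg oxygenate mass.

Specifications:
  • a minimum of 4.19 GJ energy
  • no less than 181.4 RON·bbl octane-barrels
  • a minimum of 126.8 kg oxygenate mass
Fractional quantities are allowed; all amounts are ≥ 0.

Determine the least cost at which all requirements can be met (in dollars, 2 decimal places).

Let x1 = barrels of MTBE, x2 = barrels of butane, x3 = barrels of straight-run naphtha.
min 182.03x1 + 86.05x2 + 79.09x3 s.t.:
  4.32x1 + 4.28x2 + 5.01x3 ≥ 4.19   (energy)
  111.6x1 + 93.3x2 + 69.9x3 ≥ 181.4   (octane-barrels)
  123.7x1 ≥ 126.8   (oxygenate mass)
  x1, x2, x3 ≥ 0.
The minimum-cost mix takes nothing from straight-run naphtha — only MTBE, butane. Binding constraints: octane-barrels and oxygenate mass.
Optimal quantities: MTBE = 1.02506 barrels, butane = 0.718148 barrels.
Objective = 182.03·1.02506 + 86.05·0.718148 = 248.3883.

$248.39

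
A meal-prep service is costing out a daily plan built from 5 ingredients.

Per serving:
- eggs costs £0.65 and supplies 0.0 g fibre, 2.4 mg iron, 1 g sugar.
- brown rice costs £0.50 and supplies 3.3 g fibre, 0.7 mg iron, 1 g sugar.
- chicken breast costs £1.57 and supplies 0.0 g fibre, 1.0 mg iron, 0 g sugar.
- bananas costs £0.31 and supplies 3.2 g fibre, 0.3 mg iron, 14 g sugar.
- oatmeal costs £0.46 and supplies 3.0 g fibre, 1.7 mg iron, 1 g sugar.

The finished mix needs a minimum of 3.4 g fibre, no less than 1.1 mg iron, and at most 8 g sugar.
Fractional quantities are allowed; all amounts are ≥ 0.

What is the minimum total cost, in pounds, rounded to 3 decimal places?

This is a linear program. Let x1 = servings of eggs, x2 = servings of brown rice, x3 = servings of chicken breast, x4 = servings of bananas, x5 = servings of oatmeal.
Minimise 0.65x1 + 0.5x2 + 1.57x3 + 0.31x4 + 0.46x5 with:
  3.3x2 + 3.2x4 + 3x5 ≥ 3.4   (fibre)
  2.4x1 + 0.7x2 + 1x3 + 0.3x4 + 1.7x5 ≥ 1.1   (iron)
  1x1 + 1x2 + 14x4 + 1x5 ≤ 8   (sugar)
  x1, x2, x3, x4, x5 ≥ 0.
The minimum-cost mix takes nothing from eggs, chicken breast — only brown rice, bananas, oatmeal. Binding constraints: fibre, iron, sugar.
That vertex is x2 = 0.01963, x4 = 0.5311, x5 = 0.5453.
Cost = 0.5·0.01963 + 0.31·0.5311 + 0.46·0.5453 = 0.42529.

£0.425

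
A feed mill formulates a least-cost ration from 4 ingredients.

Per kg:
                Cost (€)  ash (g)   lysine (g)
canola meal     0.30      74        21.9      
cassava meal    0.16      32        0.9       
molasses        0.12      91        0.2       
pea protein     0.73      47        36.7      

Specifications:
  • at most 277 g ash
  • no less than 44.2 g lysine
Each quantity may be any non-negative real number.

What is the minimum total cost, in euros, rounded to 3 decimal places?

Let x1 = kg of canola meal, x2 = kg of cassava meal, x3 = kg of molasses, x4 = kg of pea protein.
Minimize 0.3x1 + 0.16x2 + 0.12x3 + 0.73x4 with:
  74x1 + 32x2 + 91x3 + 47x4 ≤ 277   (ash)
  21.9x1 + 0.9x2 + 0.2x3 + 36.7x4 ≥ 44.2   (lysine)
  x1, x2, x3, x4 ≥ 0.
The optimal basis is {canola meal}; cassava meal, molasses, pea protein drop out. Binding constraint: lysine.
That vertex is x1 = 2.018.
Objective = 0.3·2.018 = 0.60540.

€0.605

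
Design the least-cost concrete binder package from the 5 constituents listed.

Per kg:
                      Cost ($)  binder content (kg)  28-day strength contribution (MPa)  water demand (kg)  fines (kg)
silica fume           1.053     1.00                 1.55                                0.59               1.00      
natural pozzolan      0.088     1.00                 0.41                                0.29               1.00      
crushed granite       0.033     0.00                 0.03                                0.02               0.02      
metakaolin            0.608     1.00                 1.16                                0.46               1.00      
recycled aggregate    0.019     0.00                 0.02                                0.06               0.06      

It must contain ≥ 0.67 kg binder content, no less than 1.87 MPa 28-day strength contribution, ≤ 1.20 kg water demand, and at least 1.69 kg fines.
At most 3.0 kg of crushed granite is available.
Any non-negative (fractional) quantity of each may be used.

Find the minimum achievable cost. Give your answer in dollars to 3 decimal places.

Let x1 = kg of silica fume, x2 = kg of natural pozzolan, x3 = kg of crushed granite, x4 = kg of metakaolin, x5 = kg of recycled aggregate.
Minimise 1.053x1 + 0.088x2 + 0.033x3 + 0.608x4 + 0.019x5 with:
  1x1 + 1x2 + 1x4 ≥ 0.67   (binder content)
  1.55x1 + 0.41x2 + 0.03x3 + 1.16x4 + 0.02x5 ≥ 1.87   (28-day strength contribution)
  0.59x1 + 0.29x2 + 0.02x3 + 0.46x4 + 0.06x5 ≤ 1.2   (water demand)
  1x1 + 1x2 + 0.02x3 + 1x4 + 0.06x5 ≥ 1.69   (fines)
  x3 ≤ 3
  x1, x2, x3, x4, x5 ≥ 0.
At the optimum only natural pozzolan, metakaolin are positive (silica fume, crushed granite, recycled aggregate = 0). Binding constraints: 28-day strength contribution and water demand.
Optimal quantities: natural pozzolan = 3.598 kg, metakaolin = 0.3403 kg.
Cost = 0.088·3.598 + 0.608·0.3403 = 0.52353.

$0.524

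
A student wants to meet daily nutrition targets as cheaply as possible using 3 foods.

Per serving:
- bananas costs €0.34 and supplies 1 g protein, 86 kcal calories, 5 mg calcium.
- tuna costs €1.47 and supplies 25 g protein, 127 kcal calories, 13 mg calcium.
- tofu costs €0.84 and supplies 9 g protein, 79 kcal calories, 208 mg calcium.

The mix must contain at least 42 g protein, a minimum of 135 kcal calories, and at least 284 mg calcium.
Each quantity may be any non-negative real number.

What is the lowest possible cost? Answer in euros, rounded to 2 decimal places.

€2.87

Set it up as a linear program. Let x1 = servings of bananas, x2 = servings of tuna, x3 = servings of tofu.
min 0.34x1 + 1.47x2 + 0.84x3 with:
  1x1 + 25x2 + 9x3 ≥ 42   (protein)
  86x1 + 127x2 + 79x3 ≥ 135   (calories)
  5x1 + 13x2 + 208x3 ≥ 284   (calcium)
  x1, x2, x3 ≥ 0.
The cheapest feasible vertex uses only tuna, tofu; bananas is not used. Binding constraints: protein and calcium.
Solving gives x2 = 1.216, x3 = 1.289.
Cost = 1.47·1.216 + 0.84·1.289 = 2.8703.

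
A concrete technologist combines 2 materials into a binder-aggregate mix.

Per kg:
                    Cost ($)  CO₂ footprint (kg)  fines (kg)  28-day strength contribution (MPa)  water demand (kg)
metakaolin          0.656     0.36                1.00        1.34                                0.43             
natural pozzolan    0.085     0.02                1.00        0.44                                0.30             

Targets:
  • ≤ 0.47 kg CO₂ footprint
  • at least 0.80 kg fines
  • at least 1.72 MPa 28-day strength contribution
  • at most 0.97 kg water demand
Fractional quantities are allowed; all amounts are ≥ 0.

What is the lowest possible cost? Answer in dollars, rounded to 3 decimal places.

Let x1 = kg of metakaolin, x2 = kg of natural pozzolan.
min 0.656x1 + 0.085x2 s.t.:
  0.36x1 + 0.02x2 ≤ 0.47   (CO₂ footprint)
  1x1 + 1x2 ≥ 0.8   (fines)
  1.34x1 + 0.44x2 ≥ 1.72   (28-day strength contribution)
  0.43x1 + 0.3x2 ≤ 0.97   (water demand)
  x1, x2 ≥ 0.
Both inputs are positive at the optimum. Binding constraints: 28-day strength contribution and water demand.
So metakaolin = 0.4192 kg, natural pozzolan = 2.633 kg.
Hence cost = 0.656·0.4192 + 0.085·2.633 = $0.49880.

$0.499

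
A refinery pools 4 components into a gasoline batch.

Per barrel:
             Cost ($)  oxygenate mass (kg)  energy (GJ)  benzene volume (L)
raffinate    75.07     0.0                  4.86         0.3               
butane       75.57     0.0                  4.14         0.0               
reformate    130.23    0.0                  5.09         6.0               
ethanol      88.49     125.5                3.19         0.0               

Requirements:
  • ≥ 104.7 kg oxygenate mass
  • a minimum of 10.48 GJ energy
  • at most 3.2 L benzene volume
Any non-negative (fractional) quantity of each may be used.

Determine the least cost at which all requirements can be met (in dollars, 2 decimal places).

This is a linear program. Let x1 = barrels of raffinate, x2 = barrels of butane, x3 = barrels of reformate, x4 = barrels of ethanol.
Minimise 75.07x1 + 75.57x2 + 130.23x3 + 88.49x4 s.t.:
  125.5x4 ≥ 104.7   (oxygenate mass)
  4.86x1 + 4.14x2 + 5.09x3 + 3.19x4 ≥ 10.48   (energy)
  0.3x1 + 6x3 ≤ 3.2   (benzene volume)
  x1, x2, x3, x4 ≥ 0.
The minimum-cost mix takes nothing from butane, reformate — only raffinate, ethanol. The oxygenate mass and energy requirements are met with equality.
That vertex is x1 = 1.6088, x4 = 0.83426.
Hence cost = 75.07·1.6088 + 88.49·0.83426 = $194.5963.

$194.60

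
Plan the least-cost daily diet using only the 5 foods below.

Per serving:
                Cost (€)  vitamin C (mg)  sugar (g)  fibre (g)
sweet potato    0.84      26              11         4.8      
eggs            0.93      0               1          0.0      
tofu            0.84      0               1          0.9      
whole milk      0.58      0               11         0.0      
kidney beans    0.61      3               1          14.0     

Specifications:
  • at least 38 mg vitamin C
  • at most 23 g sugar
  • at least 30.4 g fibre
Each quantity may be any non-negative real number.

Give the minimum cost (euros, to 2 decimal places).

€2.12

Let x1 = servings of sweet potato, x2 = servings of eggs, x3 = servings of tofu, x4 = servings of whole milk, x5 = servings of kidney beans.
min 0.84x1 + 0.93x2 + 0.84x3 + 0.58x4 + 0.61x5 s.t.:
  26x1 + 3x5 ≥ 38   (vitamin C)
  11x1 + 1x2 + 1x3 + 11x4 + 1x5 ≤ 23   (sugar)
  4.8x1 + 0.9x3 + 14x5 ≥ 30.4   (fibre)
  x1, x2, x3, x4, x5 ≥ 0.
The minimum-cost mix takes nothing from eggs, tofu, whole milk — only sweet potato, kidney beans. The vitamin C and fibre requirements are met with equality.
That vertex is x1 = 1.261, x5 = 1.739.
Objective = 0.84·1.261 + 0.61·1.739 = 2.1200.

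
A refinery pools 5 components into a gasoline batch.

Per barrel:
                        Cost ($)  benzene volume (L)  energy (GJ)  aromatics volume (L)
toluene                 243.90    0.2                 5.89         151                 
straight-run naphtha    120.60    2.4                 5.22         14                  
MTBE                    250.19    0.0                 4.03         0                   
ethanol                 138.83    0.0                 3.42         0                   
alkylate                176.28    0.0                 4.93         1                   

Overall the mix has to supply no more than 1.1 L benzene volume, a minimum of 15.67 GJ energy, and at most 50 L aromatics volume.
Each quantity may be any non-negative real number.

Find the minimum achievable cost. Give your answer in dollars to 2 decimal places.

Let x1 = barrels of toluene, x2 = barrels of straight-run naphtha, x3 = barrels of MTBE, x4 = barrels of ethanol, x5 = barrels of alkylate.
Minimise 243.9x1 + 120.6x2 + 250.19x3 + 138.83x4 + 176.28x5 s.t.:
  0.2x1 + 2.4x2 ≤ 1.1   (benzene volume)
  5.89x1 + 5.22x2 + 4.03x3 + 3.42x4 + 4.93x5 ≥ 15.67   (energy)
  151x1 + 14x2 + 1x5 ≤ 50   (aromatics volume)
  x1, x2, x3, x4, x5 ≥ 0.
The optimal basis is {straight-run naphtha, alkylate}; toluene, MTBE, ethanol drop out. The benzene volume and energy requirements are met with equality.
Solving gives x2 = 0.45833, x5 = 2.6932.
Hence cost = 120.6·0.45833 + 176.28·2.6932 = $530.0319.

$530.03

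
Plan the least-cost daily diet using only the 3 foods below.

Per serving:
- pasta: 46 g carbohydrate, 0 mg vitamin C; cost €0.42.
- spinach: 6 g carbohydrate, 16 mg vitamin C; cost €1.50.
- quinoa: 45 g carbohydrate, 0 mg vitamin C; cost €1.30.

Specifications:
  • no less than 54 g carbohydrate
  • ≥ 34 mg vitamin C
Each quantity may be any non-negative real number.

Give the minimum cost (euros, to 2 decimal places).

Set it up as a linear program. Let x1 = servings of pasta, x2 = servings of spinach, x3 = servings of quinoa.
Minimize 0.42x1 + 1.5x2 + 1.3x3 s.t.:
  46x1 + 6x2 + 45x3 ≥ 54   (carbohydrate)
  16x2 ≥ 34   (vitamin C)
  x1, x2, x3 ≥ 0.
At the optimum only pasta, spinach are positive (quinoa = 0). The carbohydrate and vitamin C requirements are met with equality.
Optimal quantities: pasta = 0.8967 servings, spinach = 2.125 servings.
Cost = 0.42·0.8967 + 1.5·2.125 = 3.5641.

€3.56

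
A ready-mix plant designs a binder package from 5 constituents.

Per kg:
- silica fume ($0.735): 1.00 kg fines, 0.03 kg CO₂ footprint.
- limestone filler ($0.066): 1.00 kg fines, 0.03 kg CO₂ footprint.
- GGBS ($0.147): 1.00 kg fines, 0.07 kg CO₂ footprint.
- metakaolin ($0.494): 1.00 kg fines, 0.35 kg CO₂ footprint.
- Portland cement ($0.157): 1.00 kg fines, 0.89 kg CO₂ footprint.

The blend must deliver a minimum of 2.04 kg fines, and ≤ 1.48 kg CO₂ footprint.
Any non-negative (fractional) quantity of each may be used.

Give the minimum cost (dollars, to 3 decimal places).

$0.135

Set it up as a linear program. Let x1 = kg of silica fume, x2 = kg of limestone filler, x3 = kg of GGBS, x4 = kg of metakaolin, x5 = kg of Portland cement.
Minimise 0.735x1 + 0.066x2 + 0.147x3 + 0.494x4 + 0.157x5 s.t.:
  1x1 + 1x2 + 1x3 + 1x4 + 1x5 ≥ 2.04   (fines)
  0.03x1 + 0.03x2 + 0.07x3 + 0.35x4 + 0.89x5 ≤ 1.48   (CO₂ footprint)
  x1, x2, x3, x4, x5 ≥ 0.
At the optimum only limestone filler is positive (silica fume, GGBS, metakaolin, Portland cement = 0). The fines requirement is met with equality.
Optimal quantities: limestone filler = 2.04 kg.
Total cost: 0.066·2.04 = 0.13464.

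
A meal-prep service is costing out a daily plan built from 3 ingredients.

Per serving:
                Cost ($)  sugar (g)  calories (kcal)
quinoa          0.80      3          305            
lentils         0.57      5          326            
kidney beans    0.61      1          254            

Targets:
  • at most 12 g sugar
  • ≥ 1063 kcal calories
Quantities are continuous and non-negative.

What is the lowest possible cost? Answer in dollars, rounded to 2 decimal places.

Let x1 = servings of quinoa, x2 = servings of lentils, x3 = servings of kidney beans.
Minimize 0.8x1 + 0.57x2 + 0.61x3 s.t.:
  3x1 + 5x2 + 1x3 ≤ 12   (sugar)
  305x1 + 326x2 + 254x3 ≥ 1063   (calories)
  x1, x2, x3 ≥ 0.
At the optimum only lentils, kidney beans are positive (quinoa = 0). There the sugar and calories constraints are tight.
Solving gives x2 = 2.103, x3 = 1.486.
Cost = 0.57·2.103 + 0.61·1.486 = 2.1052.

$2.11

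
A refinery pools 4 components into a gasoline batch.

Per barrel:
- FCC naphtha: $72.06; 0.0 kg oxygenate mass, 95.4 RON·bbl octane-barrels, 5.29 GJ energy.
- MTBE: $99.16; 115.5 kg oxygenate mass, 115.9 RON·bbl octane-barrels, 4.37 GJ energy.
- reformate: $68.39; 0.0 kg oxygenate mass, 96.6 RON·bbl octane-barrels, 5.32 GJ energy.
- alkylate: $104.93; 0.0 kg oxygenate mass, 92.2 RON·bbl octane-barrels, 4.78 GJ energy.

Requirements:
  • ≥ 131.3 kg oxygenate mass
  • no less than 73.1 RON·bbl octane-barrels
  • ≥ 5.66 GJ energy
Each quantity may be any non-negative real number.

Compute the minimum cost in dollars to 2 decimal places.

$121.62

This is a linear program. Let x1 = barrels of FCC naphtha, x2 = barrels of MTBE, x3 = barrels of reformate, x4 = barrels of alkylate.
Minimise 72.06x1 + 99.16x2 + 68.39x3 + 104.93x4 s.t.:
  115.5x2 ≥ 131.3   (oxygenate mass)
  95.4x1 + 115.9x2 + 96.6x3 + 92.2x4 ≥ 73.1   (octane-barrels)
  5.29x1 + 4.37x2 + 5.32x3 + 4.78x4 ≥ 5.66   (energy)
  x1, x2, x3, x4 ≥ 0.
The optimal basis is {MTBE, reformate}; FCC naphtha, alkylate drop out. There the oxygenate mass and energy constraints are tight.
So MTBE = 1.1368 barrels, reformate = 0.13011 barrels.
Objective = 99.16·1.1368 + 68.39·0.13011 = 121.6233.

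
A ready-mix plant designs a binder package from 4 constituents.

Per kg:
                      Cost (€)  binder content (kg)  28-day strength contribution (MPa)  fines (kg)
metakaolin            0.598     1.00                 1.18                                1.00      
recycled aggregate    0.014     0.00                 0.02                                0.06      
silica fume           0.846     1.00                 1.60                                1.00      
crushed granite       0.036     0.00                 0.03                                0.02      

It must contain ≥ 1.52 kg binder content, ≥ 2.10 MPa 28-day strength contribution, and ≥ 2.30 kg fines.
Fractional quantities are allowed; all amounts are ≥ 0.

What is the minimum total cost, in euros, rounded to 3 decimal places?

€1.111

This is a linear program. Let x1 = kg of metakaolin, x2 = kg of recycled aggregate, x3 = kg of silica fume, x4 = kg of crushed granite.
Minimize 0.598x1 + 0.014x2 + 0.846x3 + 0.036x4 with:
  1x1 + 1x3 ≥ 1.52   (binder content)
  1.18x1 + 0.02x2 + 1.6x3 + 0.03x4 ≥ 2.1   (28-day strength contribution)
  1x1 + 0.06x2 + 1x3 + 0.02x4 ≥ 2.3   (fines)
  x1, x2, x3, x4 ≥ 0.
The optimal basis is {metakaolin, recycled aggregate}; silica fume, crushed granite drop out. There the 28-day strength contribution and fines constraints are tight.
That vertex is x1 = 1.575, x2 = 12.09.
Hence cost = 0.598·1.575 + 0.014·12.09 = €1.11111.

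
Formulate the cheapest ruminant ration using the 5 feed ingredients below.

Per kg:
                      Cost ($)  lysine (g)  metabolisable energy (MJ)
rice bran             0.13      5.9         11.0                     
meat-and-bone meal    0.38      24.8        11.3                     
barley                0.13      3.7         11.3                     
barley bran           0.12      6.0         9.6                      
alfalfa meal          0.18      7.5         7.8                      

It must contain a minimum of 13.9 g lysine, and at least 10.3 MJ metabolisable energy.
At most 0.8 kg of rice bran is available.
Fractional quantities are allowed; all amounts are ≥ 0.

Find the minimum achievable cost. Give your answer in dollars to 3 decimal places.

$0.229

Let x1 = kg of rice bran, x2 = kg of meat-and-bone meal, x3 = kg of barley, x4 = kg of barley bran, x5 = kg of alfalfa meal.
Minimise 0.13x1 + 0.38x2 + 0.13x3 + 0.12x4 + 0.18x5 s.t.:
  5.9x1 + 24.8x2 + 3.7x3 + 6x4 + 7.5x5 ≥ 13.9   (lysine)
  11x1 + 11.3x2 + 11.3x3 + 9.6x4 + 7.8x5 ≥ 10.3   (metabolisable energy)
  x1 ≤ 0.8
  x1, x2, x3, x4, x5 ≥ 0.
At the optimum only meat-and-bone meal, barley bran are positive (rice bran, barley, alfalfa meal = 0). There the lysine and metabolisable energy constraints are tight.
That vertex is x2 = 0.4207, x4 = 0.5777.
Objective = 0.38·0.4207 + 0.12·0.5777 = 0.22919.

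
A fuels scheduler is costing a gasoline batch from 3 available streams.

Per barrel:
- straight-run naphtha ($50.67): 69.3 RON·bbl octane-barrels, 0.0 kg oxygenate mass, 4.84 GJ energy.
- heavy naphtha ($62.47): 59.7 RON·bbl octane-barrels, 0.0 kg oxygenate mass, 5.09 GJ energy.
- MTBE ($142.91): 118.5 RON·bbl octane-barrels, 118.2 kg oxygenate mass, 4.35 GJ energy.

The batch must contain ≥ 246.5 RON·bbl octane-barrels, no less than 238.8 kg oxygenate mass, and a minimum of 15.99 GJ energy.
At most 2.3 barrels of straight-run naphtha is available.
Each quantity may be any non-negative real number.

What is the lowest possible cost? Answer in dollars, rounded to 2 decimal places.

Let x1 = barrels of straight-run naphtha, x2 = barrels of heavy naphtha, x3 = barrels of MTBE.
Minimise 50.67x1 + 62.47x2 + 142.91x3 s.t.:
  69.3x1 + 59.7x2 + 118.5x3 ≥ 246.5   (octane-barrels)
  118.2x3 ≥ 238.8   (oxygenate mass)
  4.84x1 + 5.09x2 + 4.35x3 ≥ 15.99   (energy)
  x1 ≤ 2.3
  x1, x2, x3 ≥ 0.
The minimum-cost mix takes nothing from heavy naphtha — only straight-run naphtha, MTBE. Binding constraints: oxygenate mass and energy.
Optimal quantities: straight-run naphtha = 1.48795 barrels, MTBE = 2.0203 barrels.
Cost = 50.67·1.48795 + 142.91·2.0203 = 364.1155.

$364.12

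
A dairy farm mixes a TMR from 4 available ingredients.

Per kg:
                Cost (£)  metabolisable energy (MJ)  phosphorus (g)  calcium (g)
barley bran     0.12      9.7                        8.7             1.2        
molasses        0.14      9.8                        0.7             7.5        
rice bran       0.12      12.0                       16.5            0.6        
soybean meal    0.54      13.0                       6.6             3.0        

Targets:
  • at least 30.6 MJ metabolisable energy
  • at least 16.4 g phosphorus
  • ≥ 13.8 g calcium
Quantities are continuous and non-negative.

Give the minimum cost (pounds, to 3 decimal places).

£0.380

Let x1 = kg of barley bran, x2 = kg of molasses, x3 = kg of rice bran, x4 = kg of soybean meal.
min 0.12x1 + 0.14x2 + 0.12x3 + 0.54x4 subject to:
  9.7x1 + 9.8x2 + 12x3 + 13x4 ≥ 30.6   (metabolisable energy)
  8.7x1 + 0.7x2 + 16.5x3 + 6.6x4 ≥ 16.4   (phosphorus)
  1.2x1 + 7.5x2 + 0.6x3 + 3x4 ≥ 13.8   (calcium)
  x1, x2, x3, x4 ≥ 0.
The cheapest feasible vertex uses only molasses, rice bran; barley bran, soybean meal are not used. The metabolisable energy and calcium requirements are met with equality.
So molasses = 1.75 kg, rice bran = 1.121 kg.
Total cost: 0.14·1.75 + 0.12·1.121 = 0.37952.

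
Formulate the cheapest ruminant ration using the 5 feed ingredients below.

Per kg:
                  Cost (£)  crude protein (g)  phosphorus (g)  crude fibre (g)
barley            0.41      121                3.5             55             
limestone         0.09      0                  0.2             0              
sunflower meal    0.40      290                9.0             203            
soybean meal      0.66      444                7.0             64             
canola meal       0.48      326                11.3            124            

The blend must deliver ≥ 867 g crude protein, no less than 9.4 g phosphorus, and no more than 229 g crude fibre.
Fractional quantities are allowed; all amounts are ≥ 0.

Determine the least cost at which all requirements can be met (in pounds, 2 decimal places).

£1.27

Let x1 = kg of barley, x2 = kg of limestone, x3 = kg of sunflower meal, x4 = kg of soybean meal, x5 = kg of canola meal.
Minimize 0.41x1 + 0.09x2 + 0.4x3 + 0.66x4 + 0.48x5 s.t.:
  121x1 + 290x3 + 444x4 + 326x5 ≥ 867   (crude protein)
  3.5x1 + 0.2x2 + 9x3 + 7x4 + 11.3x5 ≥ 9.4   (phosphorus)
  55x1 + 203x3 + 64x4 + 124x5 ≤ 229   (crude fibre)
  x1, x2, x3, x4, x5 ≥ 0.
At the optimum only sunflower meal, soybean meal are positive (barley, limestone, canola meal = 0). There the crude protein and crude fibre constraints are tight.
That vertex is x3 = 0.6453, x4 = 1.531.
Hence cost = 0.4·0.6453 + 0.66·1.531 = £1.2686.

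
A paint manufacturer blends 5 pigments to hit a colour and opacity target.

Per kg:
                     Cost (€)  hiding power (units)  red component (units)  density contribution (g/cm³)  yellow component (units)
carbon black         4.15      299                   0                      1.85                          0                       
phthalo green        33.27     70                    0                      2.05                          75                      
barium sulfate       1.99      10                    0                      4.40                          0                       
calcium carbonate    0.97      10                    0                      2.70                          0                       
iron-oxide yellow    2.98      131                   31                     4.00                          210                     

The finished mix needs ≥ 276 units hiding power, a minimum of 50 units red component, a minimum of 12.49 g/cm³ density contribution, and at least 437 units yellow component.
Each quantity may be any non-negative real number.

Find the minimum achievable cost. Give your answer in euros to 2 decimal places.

€7.70

Let x1 = kg of carbon black, x2 = kg of phthalo green, x3 = kg of barium sulfate, x4 = kg of calcium carbonate, x5 = kg of iron-oxide yellow.
min 4.15x1 + 33.27x2 + 1.99x3 + 0.97x4 + 2.98x5 subject to:
  299x1 + 70x2 + 10x3 + 10x4 + 131x5 ≥ 276   (hiding power)
  31x5 ≥ 50   (red component)
  1.85x1 + 2.05x2 + 4.4x3 + 2.7x4 + 4x5 ≥ 12.49   (density contribution)
  75x2 + 210x5 ≥ 437   (yellow component)
  x1, x2, x3, x4, x5 ≥ 0.
At the optimum only calcium carbonate, iron-oxide yellow are positive (carbon black, phthalo green, barium sulfate = 0). Binding constraints: density contribution and yellow component.
That vertex is x4 = 1.543, x5 = 2.081.
Objective = 0.97·1.543 + 2.98·2.081 = 7.6981.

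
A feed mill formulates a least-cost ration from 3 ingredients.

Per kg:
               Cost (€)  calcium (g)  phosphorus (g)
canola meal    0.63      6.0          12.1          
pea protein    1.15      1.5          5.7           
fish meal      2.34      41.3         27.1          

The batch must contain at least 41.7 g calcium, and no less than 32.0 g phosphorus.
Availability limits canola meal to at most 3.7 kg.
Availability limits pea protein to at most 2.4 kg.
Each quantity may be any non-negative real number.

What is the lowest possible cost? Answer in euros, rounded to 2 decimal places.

€2.53

Let x1 = kg of canola meal, x2 = kg of pea protein, x3 = kg of fish meal.
Minimize 0.63x1 + 1.15x2 + 2.34x3 subject to:
  6x1 + 1.5x2 + 41.3x3 ≥ 41.7   (calcium)
  12.1x1 + 5.7x2 + 27.1x3 ≥ 32   (phosphorus)
  x1 ≤ 3.7
  x2 ≤ 2.4
  x1, x2, x3 ≥ 0.
At the optimum only canola meal, fish meal are positive (pea protein = 0). There the calcium and phosphorus constraints are tight.
Optimal quantities: canola meal = 0.5681 kg, fish meal = 0.9271 kg.
Total cost: 0.63·0.5681 + 2.34·0.9271 = 2.5273.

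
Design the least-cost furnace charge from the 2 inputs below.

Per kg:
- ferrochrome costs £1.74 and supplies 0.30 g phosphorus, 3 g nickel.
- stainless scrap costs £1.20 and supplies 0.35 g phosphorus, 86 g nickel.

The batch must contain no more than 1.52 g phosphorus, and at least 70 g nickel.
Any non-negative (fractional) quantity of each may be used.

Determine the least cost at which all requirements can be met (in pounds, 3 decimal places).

£0.977

Let x1 = kg of ferrochrome, x2 = kg of stainless scrap.
min 1.74x1 + 1.2x2 subject to:
  0.3x1 + 0.35x2 ≤ 1.52   (phosphorus)
  3x1 + 86x2 ≥ 70   (nickel)
  x1, x2 ≥ 0.
The cheapest feasible vertex uses only stainless scrap; ferrochrome is not used. Binding constraint: nickel.
Solving gives x2 = 0.814.
Total cost: 1.2·0.814 = 0.97680.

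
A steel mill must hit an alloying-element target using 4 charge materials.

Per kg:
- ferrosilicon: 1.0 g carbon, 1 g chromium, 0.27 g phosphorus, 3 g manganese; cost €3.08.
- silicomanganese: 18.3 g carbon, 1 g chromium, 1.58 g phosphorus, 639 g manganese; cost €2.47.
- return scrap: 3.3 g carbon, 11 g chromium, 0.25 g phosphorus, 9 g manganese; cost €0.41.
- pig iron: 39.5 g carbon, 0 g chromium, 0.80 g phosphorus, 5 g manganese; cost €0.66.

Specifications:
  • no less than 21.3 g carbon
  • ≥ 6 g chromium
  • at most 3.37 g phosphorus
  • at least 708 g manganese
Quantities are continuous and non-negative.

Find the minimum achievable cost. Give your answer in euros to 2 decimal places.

€2.90

This is a linear program. Let x1 = kg of ferrosilicon, x2 = kg of silicomanganese, x3 = kg of return scrap, x4 = kg of pig iron.
min 3.08x1 + 2.47x2 + 0.41x3 + 0.66x4 subject to:
  1x1 + 18.3x2 + 3.3x3 + 39.5x4 ≥ 21.3   (carbon)
  1x1 + 1x2 + 11x3 ≥ 6   (chromium)
  0.27x1 + 1.58x2 + 0.25x3 + 0.8x4 ≤ 3.37   (phosphorus)
  3x1 + 639x2 + 9x3 + 5x4 ≥ 708   (manganese)
  x1, x2, x3, x4 ≥ 0.
The optimal basis is {silicomanganese, return scrap}; ferrosilicon, pig iron drop out. The chromium and manganese requirements are met with equality.
That vertex is x2 = 1.102, x3 = 0.4453.
Hence cost = 2.47·1.102 + 0.41·0.4453 = €2.9045.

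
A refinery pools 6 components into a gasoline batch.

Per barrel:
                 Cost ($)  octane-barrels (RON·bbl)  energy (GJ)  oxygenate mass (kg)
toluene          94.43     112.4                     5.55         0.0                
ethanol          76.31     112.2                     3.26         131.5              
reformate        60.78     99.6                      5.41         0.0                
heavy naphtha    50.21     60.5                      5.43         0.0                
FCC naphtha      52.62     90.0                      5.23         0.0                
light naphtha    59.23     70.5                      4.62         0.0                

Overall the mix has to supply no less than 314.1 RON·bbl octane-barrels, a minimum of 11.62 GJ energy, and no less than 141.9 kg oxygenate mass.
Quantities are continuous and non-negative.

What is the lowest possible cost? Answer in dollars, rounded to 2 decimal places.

Let x1 = barrels of toluene, x2 = barrels of ethanol, x3 = barrels of reformate, x4 = barrels of heavy naphtha, x5 = barrels of FCC naphtha, x6 = barrels of light naphtha.
Minimise 94.43x1 + 76.31x2 + 60.78x3 + 50.21x4 + 52.62x5 + 59.23x6 subject to:
  112.4x1 + 112.2x2 + 99.6x3 + 60.5x4 + 90x5 + 70.5x6 ≥ 314.1   (octane-barrels)
  5.55x1 + 3.26x2 + 5.41x3 + 5.43x4 + 5.23x5 + 4.62x6 ≥ 11.62   (energy)
  131.5x2 ≥ 141.9   (oxygenate mass)
  x1, x2, x3, x4, x5, x6 ≥ 0.
At the optimum only ethanol, FCC naphtha are positive (toluene, reformate, heavy naphtha, light naphtha = 0). There the octane-barrels and oxygenate mass constraints are tight.
That vertex is x2 = 1.0791, x5 = 2.1447.
Objective = 76.31·1.0791 + 52.62·2.1447 = 195.2002.

$195.20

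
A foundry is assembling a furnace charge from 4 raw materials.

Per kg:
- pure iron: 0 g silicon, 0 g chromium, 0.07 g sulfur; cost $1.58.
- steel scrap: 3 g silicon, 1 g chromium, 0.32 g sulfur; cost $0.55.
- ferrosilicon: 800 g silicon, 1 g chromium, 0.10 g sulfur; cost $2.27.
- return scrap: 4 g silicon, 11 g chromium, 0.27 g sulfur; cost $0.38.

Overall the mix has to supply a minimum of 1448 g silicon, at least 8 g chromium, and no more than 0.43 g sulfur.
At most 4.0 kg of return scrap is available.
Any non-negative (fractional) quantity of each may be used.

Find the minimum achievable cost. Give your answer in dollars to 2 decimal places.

Set it up as a linear program. Let x1 = kg of pure iron, x2 = kg of steel scrap, x3 = kg of ferrosilicon, x4 = kg of return scrap.
Minimise 1.58x1 + 0.55x2 + 2.27x3 + 0.38x4 with:
  3x2 + 800x3 + 4x4 ≥ 1448   (silicon)
  1x2 + 1x3 + 11x4 ≥ 8   (chromium)
  0.07x1 + 0.32x2 + 0.1x3 + 0.27x4 ≤ 0.43   (sulfur)
  x4 ≤ 4
  x1, x2, x3, x4 ≥ 0.
At the optimum only ferrosilicon, return scrap are positive (pure iron, steel scrap = 0). There the silicon and chromium constraints are tight.
So ferrosilicon = 1.807 kg, return scrap = 0.563 kg.
Total cost: 2.27·1.807 + 0.38·0.563 = 4.3158.

$4.32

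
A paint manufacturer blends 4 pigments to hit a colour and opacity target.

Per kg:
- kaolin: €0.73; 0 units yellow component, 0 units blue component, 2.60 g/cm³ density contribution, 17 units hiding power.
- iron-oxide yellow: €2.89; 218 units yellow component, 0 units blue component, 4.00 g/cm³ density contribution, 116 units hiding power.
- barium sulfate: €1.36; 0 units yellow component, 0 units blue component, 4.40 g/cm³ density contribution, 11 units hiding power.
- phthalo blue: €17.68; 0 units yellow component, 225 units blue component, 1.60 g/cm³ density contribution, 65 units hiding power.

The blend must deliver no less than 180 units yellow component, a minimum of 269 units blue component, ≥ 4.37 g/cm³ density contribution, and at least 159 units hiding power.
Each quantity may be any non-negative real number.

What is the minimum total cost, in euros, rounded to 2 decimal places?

€23.52

This is a linear program. Let x1 = kg of kaolin, x2 = kg of iron-oxide yellow, x3 = kg of barium sulfate, x4 = kg of phthalo blue.
Minimise 0.73x1 + 2.89x2 + 1.36x3 + 17.68x4 s.t.:
  218x2 ≥ 180   (yellow component)
  225x4 ≥ 269   (blue component)
  2.6x1 + 4x2 + 4.4x3 + 1.6x4 ≥ 4.37   (density contribution)
  17x1 + 116x2 + 11x3 + 65x4 ≥ 159   (hiding power)
  x1, x2, x3, x4 ≥ 0.
The cheapest feasible vertex uses only iron-oxide yellow, phthalo blue; kaolin, barium sulfate are not used. The yellow component and blue component requirements are met with equality.
Solving gives x2 = 0.82569, x4 = 1.1956.
Total cost: 2.89·0.82569 + 17.68·1.1956 = 23.5245.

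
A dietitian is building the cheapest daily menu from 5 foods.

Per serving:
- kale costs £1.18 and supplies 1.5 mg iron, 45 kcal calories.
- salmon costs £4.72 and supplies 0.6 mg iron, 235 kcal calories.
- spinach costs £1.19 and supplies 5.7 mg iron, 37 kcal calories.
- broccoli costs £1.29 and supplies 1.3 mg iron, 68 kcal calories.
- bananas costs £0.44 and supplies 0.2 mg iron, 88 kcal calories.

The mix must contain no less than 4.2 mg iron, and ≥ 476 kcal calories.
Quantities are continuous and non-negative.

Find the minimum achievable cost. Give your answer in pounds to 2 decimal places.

£2.94

Let x1 = servings of kale, x2 = servings of salmon, x3 = servings of spinach, x4 = servings of broccoli, x5 = servings of bananas.
Minimise 1.18x1 + 4.72x2 + 1.19x3 + 1.29x4 + 0.44x5 with:
  1.5x1 + 0.6x2 + 5.7x3 + 1.3x4 + 0.2x5 ≥ 4.2   (iron)
  45x1 + 235x2 + 37x3 + 68x4 + 88x5 ≥ 476   (calories)
  x1, x2, x3, x4, x5 ≥ 0.
The optimal basis is {spinach, bananas}; kale, salmon, broccoli drop out. There the iron and calories constraints are tight.
That vertex is x3 = 0.5552, x5 = 5.176.
Total cost: 1.19·0.5552 + 0.44·5.176 = 2.9381.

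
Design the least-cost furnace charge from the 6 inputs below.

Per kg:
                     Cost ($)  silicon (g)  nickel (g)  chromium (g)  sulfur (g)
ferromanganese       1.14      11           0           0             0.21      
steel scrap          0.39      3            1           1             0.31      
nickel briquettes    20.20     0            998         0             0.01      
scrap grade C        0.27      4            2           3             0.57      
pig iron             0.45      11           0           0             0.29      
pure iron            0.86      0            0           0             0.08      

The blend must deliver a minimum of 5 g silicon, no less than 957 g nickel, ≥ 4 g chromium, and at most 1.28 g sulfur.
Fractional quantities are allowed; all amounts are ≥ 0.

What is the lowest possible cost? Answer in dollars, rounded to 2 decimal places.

Let x1 = kg of ferromanganese, x2 = kg of steel scrap, x3 = kg of nickel briquettes, x4 = kg of scrap grade C, x5 = kg of pig iron, x6 = kg of pure iron.
Minimize 1.14x1 + 0.39x2 + 20.2x3 + 0.27x4 + 0.45x5 + 0.86x6 s.t.:
  11x1 + 3x2 + 4x4 + 11x5 ≥ 5   (silicon)
  1x2 + 998x3 + 2x4 ≥ 957   (nickel)
  1x2 + 3x4 ≥ 4   (chromium)
  0.21x1 + 0.31x2 + 0.01x3 + 0.57x4 + 0.29x5 + 0.08x6 ≤ 1.28   (sulfur)
  x1, x2, x3, x4, x5, x6 ≥ 0.
The minimum-cost mix takes nothing from ferromanganese, steel scrap, pig iron, pure iron — only nickel briquettes, scrap grade C. Binding constraints: nickel and chromium.
Optimal quantities: nickel briquettes = 0.9562 kg, scrap grade C = 1.333 kg.
Hence cost = 20.2·0.9562 + 0.27·1.333 = $19.6752.

$19.68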